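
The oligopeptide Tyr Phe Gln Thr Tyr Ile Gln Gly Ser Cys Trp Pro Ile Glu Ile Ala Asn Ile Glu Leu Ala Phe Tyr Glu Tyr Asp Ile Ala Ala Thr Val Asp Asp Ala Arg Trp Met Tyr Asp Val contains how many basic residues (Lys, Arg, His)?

Matching residues: Arg35.

1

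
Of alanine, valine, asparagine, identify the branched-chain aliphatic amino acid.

valine

Valine (V), leucine (L), and isoleucine (I) are the branched-chain amino acids.
Of the listed options, only valine belongs to this group.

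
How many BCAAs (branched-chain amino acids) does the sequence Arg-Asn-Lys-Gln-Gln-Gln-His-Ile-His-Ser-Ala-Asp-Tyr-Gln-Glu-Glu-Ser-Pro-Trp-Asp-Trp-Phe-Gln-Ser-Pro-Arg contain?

1

The BCAAs are Val, Leu, and Ile — aliphatic side chains with a branch point.
Matching residues: Ile8.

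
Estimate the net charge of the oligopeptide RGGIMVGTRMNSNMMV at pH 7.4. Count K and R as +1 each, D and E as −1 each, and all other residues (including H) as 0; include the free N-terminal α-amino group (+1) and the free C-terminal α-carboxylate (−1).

+2

Positive (K, R): R1, R9 → +2.
Negative (D, E): none → −0.
The N-terminus (+1) and C-terminus (−1) cancel.
Net charge = (+2) + (−0) = +2.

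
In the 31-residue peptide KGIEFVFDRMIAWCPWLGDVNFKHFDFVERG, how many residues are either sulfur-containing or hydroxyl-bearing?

Sulfur-containing: C, M. Hydroxyl-bearing: S, T, Y.
Sulfur-containing residues here: M10, C14 (2).
Hydroxyl-bearing residues here: none (0).
The two groups share no amino acid, so total = 2 + 0 = 2.

2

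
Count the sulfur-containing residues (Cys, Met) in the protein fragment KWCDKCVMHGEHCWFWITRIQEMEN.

Matching residues: C3, C6, M8, C13, M23.

5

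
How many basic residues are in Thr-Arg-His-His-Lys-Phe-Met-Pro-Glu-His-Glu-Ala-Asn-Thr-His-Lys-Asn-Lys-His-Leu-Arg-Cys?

The basic amino acids are Lys (K), Arg (R), and His (H).
Matching residues: Arg2, His3, His4, Lys5, His10, His15, Lys16, Lys18, His19, Arg21.

10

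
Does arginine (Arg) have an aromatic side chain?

No

Phenylalanine (F), tryptophan (W), and tyrosine (Y) have aromatic ring side chains.
Arginine is not in this group.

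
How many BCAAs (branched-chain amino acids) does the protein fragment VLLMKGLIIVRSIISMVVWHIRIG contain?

13

The BCAAs are Val, Leu, and Ile — aliphatic side chains with a branch point.
Matching residues: V1, L2, L3, L7, I8, I9, V10, I13, I14, V17, V18, I21, I23.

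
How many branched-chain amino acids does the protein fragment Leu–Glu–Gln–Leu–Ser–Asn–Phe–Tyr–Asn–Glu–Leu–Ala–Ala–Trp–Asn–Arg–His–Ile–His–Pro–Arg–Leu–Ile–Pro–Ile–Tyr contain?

7

V, L, and I make up the branched-chain aliphatic group.
Matching residues: Leu1, Leu4, Leu11, Ile18, Leu22, Ile23, Ile25.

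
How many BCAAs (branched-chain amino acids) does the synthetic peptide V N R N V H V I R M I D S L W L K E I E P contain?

8

Valine (V), leucine (L), and isoleucine (I) are the branched-chain amino acids.
Matching residues: V1, V5, V7, I8, I11, L14, L16, I19.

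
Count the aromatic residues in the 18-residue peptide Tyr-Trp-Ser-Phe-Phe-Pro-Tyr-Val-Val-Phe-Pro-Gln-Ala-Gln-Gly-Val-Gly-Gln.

Phenylalanine (F), tryptophan (W), and tyrosine (Y) have aromatic ring side chains.
Matching residues: Tyr1, Trp2, Phe4, Phe5, Tyr7, Phe10.

6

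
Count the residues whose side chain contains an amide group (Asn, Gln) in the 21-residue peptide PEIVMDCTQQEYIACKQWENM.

Matching residues: Q9, Q10, Q17, N20.

4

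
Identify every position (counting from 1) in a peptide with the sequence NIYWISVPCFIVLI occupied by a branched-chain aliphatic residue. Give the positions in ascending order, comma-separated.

2, 5, 7, 11, 12, 13, 14

V, L, and I make up the branched-chain aliphatic group.
Matching residues: I2, I5, V7, I11, V12, L13, I14.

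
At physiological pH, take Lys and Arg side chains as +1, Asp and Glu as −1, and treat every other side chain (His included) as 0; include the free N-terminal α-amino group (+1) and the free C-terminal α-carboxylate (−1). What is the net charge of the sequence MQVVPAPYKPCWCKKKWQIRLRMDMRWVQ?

Positive (K, R): K9, K14, K15, K16, R20, R22, R26 → +7.
Negative (D, E): D24 → −1.
The N-terminus (+1) and C-terminus (−1) cancel.
Net charge = (+7) + (−1) = +6.

+6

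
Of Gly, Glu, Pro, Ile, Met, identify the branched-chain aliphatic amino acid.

Ile

V, L, and I make up the branched-chain aliphatic group.
Of the listed options, only Ile belongs to this group.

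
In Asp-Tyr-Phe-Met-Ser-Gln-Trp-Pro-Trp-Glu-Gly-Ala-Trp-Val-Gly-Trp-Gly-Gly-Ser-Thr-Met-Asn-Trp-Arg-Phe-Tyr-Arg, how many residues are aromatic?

The aromatic amino acids are Phe (F, benzyl), Trp (W, indole), and Tyr (Y, phenol).
Matching residues: Tyr2, Phe3, Trp7, Trp9, Trp13, Trp16, Trp23, Phe25, Tyr26.

9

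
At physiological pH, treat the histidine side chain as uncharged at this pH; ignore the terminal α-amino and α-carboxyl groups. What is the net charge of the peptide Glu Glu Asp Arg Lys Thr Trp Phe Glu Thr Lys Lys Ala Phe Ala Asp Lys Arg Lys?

+2

The side chains ionized at physiological pH are Lys/Arg (+1) and Asp/Glu (−1); with His treated as neutral, nothing else contributes.
Positive (K, R): Arg4, Lys5, Lys11, Lys12, Lys17, Arg18, Lys19 → +7.
Negative (D, E): Glu1, Glu2, Asp3, Glu9, Asp16 → −5.
Net charge = (+7) + (−5) = +2.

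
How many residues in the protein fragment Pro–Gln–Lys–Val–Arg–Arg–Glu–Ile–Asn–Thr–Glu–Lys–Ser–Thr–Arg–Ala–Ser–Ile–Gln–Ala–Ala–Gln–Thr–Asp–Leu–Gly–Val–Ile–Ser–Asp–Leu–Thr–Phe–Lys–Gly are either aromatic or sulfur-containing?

Aromatic: F, W, Y. Sulfur-containing: C, M.
Aromatic residues here: Phe33 (1).
Sulfur-containing residues here: none (0).
The two groups share no amino acid, so total = 1 + 0 = 1.

1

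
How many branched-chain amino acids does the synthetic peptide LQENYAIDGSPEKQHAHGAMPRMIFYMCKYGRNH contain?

3

V, L, and I make up the branched-chain aliphatic group.
Matching residues: L1, I7, I24.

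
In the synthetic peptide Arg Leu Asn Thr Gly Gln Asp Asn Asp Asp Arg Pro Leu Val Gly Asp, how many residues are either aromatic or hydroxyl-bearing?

1

Aromatic: F, W, Y. Hydroxyl-bearing: S, T, Y.
Aromatic residues here: none (0).
Hydroxyl-bearing residues here: Thr4 (1).
(Y belongs to both groups, but none appear in this sequence.) Total = 0 + 1 = 1.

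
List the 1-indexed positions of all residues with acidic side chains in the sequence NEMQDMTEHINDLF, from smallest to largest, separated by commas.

2, 5, 8, 12

Only D (aspartate) and E (glutamate) carry a side-chain carboxylic acid.
Matching residues: E2, D5, E8, D12.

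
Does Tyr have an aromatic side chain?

F, W, and Y each carry an aromatic ring on the side chain.
Tyrosine is in this group.

Yes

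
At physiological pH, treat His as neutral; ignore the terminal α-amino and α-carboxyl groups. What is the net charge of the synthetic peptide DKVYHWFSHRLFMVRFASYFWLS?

+2

Near pH 7.4, K and R contribute +1 each, D and E contribute −1 each, and every other side chain (His included, as stated) is uncharged.
Positive (K, R): K2, R10, R15 → +3.
Negative (D, E): D1 → −1.
Net charge = (+3) + (−1) = +2.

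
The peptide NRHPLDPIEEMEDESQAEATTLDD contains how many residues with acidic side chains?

Aspartate (D) and glutamate (E) have carboxylic-acid side chains and are the acidic amino acids.
Matching residues: D6, E9, E10, E12, D13, E14, E18, D23, D24.

9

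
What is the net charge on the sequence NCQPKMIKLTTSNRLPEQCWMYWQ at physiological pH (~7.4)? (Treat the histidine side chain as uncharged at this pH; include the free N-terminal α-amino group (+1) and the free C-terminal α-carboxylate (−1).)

The side chains ionized at physiological pH are Lys/Arg (+1) and Asp/Glu (−1); with His treated as neutral, nothing else contributes.
Positive (K, R): K5, K8, R14 → +3.
Negative (D, E): E17 → −1.
The N-terminus (+1) and C-terminus (−1) cancel.
Net charge = (+3) + (−1) = +2.

+2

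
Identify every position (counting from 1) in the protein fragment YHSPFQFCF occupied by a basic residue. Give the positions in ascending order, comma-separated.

The basic amino acids are Lys (K), Arg (R), and His (H).
Matching residues: H2.

2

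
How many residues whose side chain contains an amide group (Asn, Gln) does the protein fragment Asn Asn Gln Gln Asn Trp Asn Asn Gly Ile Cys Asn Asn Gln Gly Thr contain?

Matching residues: Asn1, Asn2, Gln3, Gln4, Asn5, Asn7, Asn8, Asn12, Asn13, Gln14.

10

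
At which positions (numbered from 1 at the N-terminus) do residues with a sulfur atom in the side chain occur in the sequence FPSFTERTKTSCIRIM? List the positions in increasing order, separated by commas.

Cysteine (C, thiol) and methionine (M, thioether) are the two sulfur-containing amino acids.
Matching residues: C12, M16.

12, 16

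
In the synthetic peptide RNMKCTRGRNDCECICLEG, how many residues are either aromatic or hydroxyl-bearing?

1

Aromatic: F, W, Y. Hydroxyl-bearing: S, T, Y.
Aromatic residues here: none (0).
Hydroxyl-bearing residues here: T6 (1).
(Y belongs to both groups, but none appear in this sequence.) Total = 0 + 1 = 1.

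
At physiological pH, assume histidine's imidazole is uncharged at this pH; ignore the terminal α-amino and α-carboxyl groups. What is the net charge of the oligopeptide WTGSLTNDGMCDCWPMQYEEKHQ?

-3

The side chains ionized at physiological pH are Lys/Arg (+1) and Asp/Glu (−1); with His treated as neutral, nothing else contributes.
Positive (K, R): K21 → +1.
Negative (D, E): D8, D12, E19, E20 → −4.
Net charge = (+1) + (−4) = −3.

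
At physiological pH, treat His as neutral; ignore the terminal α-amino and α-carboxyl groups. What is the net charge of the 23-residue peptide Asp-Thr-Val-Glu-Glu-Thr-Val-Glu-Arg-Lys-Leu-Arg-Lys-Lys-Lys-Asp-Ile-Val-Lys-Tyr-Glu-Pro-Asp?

0

Near pH 7.4, K and R contribute +1 each, D and E contribute −1 each, and every other side chain (His included, as stated) is uncharged.
Positive (K, R): Arg9, Lys10, Arg12, Lys13, Lys14, Lys15, Lys19 → +7.
Negative (D, E): Asp1, Glu4, Glu5, Glu8, Asp16, Glu21, Asp23 → −7.
Net charge = (+7) + (−7) = 0.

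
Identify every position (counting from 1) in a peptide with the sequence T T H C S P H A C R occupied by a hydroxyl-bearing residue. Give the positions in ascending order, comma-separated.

The –OH-bearing residues are Ser, Thr (aliphatic alcohols), and Tyr (phenol).
Matching residues: T1, T2, S5.

1, 2, 5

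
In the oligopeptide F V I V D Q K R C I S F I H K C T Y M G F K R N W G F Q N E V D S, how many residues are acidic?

3

The acidic residues are Asp (D) and Glu (E), whose side chains end in a carboxylate group.
Matching residues: D5, E30, D32.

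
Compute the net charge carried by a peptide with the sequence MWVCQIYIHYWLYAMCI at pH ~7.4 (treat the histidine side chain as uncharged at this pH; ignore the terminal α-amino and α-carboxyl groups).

0

The side chains ionized at physiological pH are Lys/Arg (+1) and Asp/Glu (−1); with His treated as neutral, nothing else contributes.
Positive (K, R): none → +0.
Negative (D, E): none → −0.
Net charge = (+0) + (−0) = 0.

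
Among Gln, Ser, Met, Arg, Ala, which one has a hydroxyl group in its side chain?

Serine (S), threonine (T), and tyrosine (Y) each carry a hydroxyl group on the side chain.
Of the listed options, only Ser belongs to this group.

Ser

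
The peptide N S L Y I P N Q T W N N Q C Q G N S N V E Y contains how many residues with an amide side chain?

Only N (asparagine) and Q (glutamine) carry a side-chain carboxamide.
Matching residues: N1, N7, Q8, N11, N12, Q13, Q15, N17, N19.

9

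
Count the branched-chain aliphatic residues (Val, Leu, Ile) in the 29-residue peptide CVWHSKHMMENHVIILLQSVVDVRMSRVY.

Matching residues: V2, V13, I14, I15, L16, L17, V20, V21, V23, V28.

10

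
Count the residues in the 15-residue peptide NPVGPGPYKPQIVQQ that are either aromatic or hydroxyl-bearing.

1

Aromatic: F, W, Y. Hydroxyl-bearing: S, T, Y.
Aromatic residues here: Y8 (1).
Hydroxyl-bearing residues here: Y8 (1).
Y is in both groups, so the 1 Y residue must not be double-counted.
Total = 1 + 1 − 1 = 1.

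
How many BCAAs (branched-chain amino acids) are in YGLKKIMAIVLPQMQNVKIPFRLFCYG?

8

V, L, and I make up the branched-chain aliphatic group.
Matching residues: L3, I6, I9, V10, L11, V17, I19, L23.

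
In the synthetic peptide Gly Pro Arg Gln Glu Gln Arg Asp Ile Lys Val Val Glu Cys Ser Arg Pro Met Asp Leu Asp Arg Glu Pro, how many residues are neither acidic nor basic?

Acidic: D, E. Basic: K, R, H. All other residues are neither.
Matching residues: Gly1, Pro2, Gln4, Gln6, Ile9, Val11, Val12, Cys14, Ser15, Pro17, Met18, Leu20, Pro24.

13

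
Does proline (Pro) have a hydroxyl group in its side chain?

The –OH-bearing residues are Ser, Thr (aliphatic alcohols), and Tyr (phenol).
Proline is not in this group.

No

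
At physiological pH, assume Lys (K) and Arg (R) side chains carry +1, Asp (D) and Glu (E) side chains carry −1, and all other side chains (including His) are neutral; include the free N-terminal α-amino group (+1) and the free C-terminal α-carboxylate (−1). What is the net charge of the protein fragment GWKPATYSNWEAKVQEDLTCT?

Positive (K, R): K3, K13 → +2.
Negative (D, E): E11, E16, D17 → −3.
The N-terminus (+1) and C-terminus (−1) cancel.
Net charge = (+2) + (−3) = −1.

-1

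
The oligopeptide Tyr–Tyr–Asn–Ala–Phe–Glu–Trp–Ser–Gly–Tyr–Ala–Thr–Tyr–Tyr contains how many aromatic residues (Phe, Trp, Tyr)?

Matching residues: Tyr1, Tyr2, Phe5, Trp7, Tyr10, Tyr13, Tyr14.

7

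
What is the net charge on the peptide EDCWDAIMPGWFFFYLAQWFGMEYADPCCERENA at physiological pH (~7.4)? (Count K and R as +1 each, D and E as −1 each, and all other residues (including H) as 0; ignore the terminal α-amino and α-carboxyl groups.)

Positive (K, R): R31 → +1.
Negative (D, E): E1, D2, D5, E23, D26, E30, E32 → −7.
Net charge = (+1) + (−7) = −6.

-6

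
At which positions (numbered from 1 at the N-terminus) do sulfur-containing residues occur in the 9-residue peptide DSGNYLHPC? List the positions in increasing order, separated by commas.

Only Cys (C) and Met (M) have a sulfur atom in the side chain.
Matching residues: C9.

9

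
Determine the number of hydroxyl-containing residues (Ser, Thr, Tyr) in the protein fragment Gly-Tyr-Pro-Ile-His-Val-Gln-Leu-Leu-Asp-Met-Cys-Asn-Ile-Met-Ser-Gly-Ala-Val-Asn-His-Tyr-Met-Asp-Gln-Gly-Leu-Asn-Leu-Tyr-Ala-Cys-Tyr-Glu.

Matching residues: Tyr2, Ser16, Tyr22, Tyr30, Tyr33.

5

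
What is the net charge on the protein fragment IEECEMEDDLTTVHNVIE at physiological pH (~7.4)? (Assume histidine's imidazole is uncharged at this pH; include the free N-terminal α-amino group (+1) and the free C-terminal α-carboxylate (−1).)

The side chains ionized at physiological pH are Lys/Arg (+1) and Asp/Glu (−1); with His treated as neutral, nothing else contributes.
Positive (K, R): none → +0.
Negative (D, E): E2, E3, E5, E7, D8, D9, E18 → −7.
The N-terminus (+1) and C-terminus (−1) cancel.
Net charge = (+0) + (−7) = −7.

-7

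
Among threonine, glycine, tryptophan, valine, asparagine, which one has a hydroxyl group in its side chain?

The –OH-bearing residues are Ser, Thr (aliphatic alcohols), and Tyr (phenol).
Of the listed options, only threonine belongs to this group.

threonine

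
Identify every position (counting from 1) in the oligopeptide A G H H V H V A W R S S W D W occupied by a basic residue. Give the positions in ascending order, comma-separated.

The basic amino acids are Lys (K), Arg (R), and His (H).
Matching residues: H3, H4, H6, R10.

3, 4, 6, 10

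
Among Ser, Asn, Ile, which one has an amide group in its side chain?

Asn

Only N (asparagine) and Q (glutamine) carry a side-chain carboxamide.
Of the listed options, only Asn belongs to this group.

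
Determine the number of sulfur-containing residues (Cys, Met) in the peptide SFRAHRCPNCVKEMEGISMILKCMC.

Matching residues: C7, C10, M14, M19, C23, M24, C25.

7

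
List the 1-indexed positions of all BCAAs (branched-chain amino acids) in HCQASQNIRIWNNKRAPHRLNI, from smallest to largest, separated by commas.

8, 10, 20, 22

V, L, and I make up the branched-chain aliphatic group.
Matching residues: I8, I10, L20, I22.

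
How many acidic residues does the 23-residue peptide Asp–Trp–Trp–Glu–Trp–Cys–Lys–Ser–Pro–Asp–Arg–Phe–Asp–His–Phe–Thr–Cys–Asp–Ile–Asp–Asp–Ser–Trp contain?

Aspartate (D) and glutamate (E) have carboxylic-acid side chains and are the acidic amino acids.
Matching residues: Asp1, Glu4, Asp10, Asp13, Asp18, Asp20, Asp21.

7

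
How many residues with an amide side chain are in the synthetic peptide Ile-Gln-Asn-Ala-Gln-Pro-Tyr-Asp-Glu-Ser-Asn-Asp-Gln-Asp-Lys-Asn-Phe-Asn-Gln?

8

The amide-side-chain residues are Asn (N) and Gln (Q).
Matching residues: Gln2, Asn3, Gln5, Asn11, Gln13, Asn16, Asn18, Gln19.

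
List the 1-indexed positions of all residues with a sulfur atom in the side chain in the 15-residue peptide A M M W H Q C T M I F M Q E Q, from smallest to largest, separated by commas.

2, 3, 7, 9, 12

The sulfur-bearing residues are cysteine (–SH) and methionine (–S–CH₃).
Matching residues: M2, M3, C7, M9, M12.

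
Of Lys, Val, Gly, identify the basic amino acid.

Lys

Lysine (K), arginine (R), and histidine (H) have basic, nitrogen-containing side chains.
Of the listed options, only Lys belongs to this group.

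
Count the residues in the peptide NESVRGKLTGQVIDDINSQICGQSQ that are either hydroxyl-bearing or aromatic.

4

Hydroxyl-bearing: S, T, Y. Aromatic: F, W, Y.
Hydroxyl-bearing residues here: S3, T9, S18, S24 (4).
Aromatic residues here: none (0).
(Y belongs to both groups, but none appear in this sequence.) Total = 4 + 0 = 4.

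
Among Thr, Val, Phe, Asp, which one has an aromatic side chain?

Phenylalanine (F), tryptophan (W), and tyrosine (Y) have aromatic ring side chains.
Of the listed options, only Phe belongs to this group.

Phe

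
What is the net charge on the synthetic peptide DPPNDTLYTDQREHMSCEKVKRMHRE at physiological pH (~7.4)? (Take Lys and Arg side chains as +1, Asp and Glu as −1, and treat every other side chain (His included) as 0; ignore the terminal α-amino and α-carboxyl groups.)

Positive (K, R): R12, K19, K21, R22, R25 → +5.
Negative (D, E): D1, D5, D10, E13, E18, E26 → −6.
Net charge = (+5) + (−6) = −1.

-1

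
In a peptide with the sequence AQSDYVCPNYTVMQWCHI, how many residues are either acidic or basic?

2

Acidic: D, E. Basic: H, K, R.
Acidic residues here: D4 (1).
Basic residues here: H17 (1).
The two groups share no amino acid, so total = 1 + 1 = 2.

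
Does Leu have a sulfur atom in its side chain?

No

Only Cys (C) and Met (M) have a sulfur atom in the side chain.
Leucine is not in this group.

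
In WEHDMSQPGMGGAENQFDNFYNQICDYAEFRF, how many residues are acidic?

Aspartate (D) and glutamate (E) have carboxylic-acid side chains and are the acidic amino acids.
Matching residues: E2, D4, E14, D18, D26, E29.

6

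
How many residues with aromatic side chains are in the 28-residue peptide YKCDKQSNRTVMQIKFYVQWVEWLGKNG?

5

The aromatic amino acids are Phe (F, benzyl), Trp (W, indole), and Tyr (Y, phenol).
Matching residues: Y1, F16, Y17, W20, W23.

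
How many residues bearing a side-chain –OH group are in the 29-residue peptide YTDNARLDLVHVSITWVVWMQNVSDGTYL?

7

S, T, and Y are the three residues with a side-chain hydroxyl.
Matching residues: Y1, T2, S13, T15, S24, T27, Y28.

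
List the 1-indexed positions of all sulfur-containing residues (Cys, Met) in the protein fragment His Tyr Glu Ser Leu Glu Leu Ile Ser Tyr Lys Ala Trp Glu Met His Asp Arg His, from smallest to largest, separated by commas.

Matching residues: Met15.

15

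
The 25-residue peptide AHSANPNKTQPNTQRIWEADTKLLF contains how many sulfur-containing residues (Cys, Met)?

0

None of the 25 residues belong to this group.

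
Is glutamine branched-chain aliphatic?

The BCAAs are Val, Leu, and Ile — aliphatic side chains with a branch point.
Glutamine is not in this group.

No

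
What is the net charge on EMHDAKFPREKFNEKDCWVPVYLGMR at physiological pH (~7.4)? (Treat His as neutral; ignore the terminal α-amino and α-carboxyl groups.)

0

The side chains ionized at physiological pH are Lys/Arg (+1) and Asp/Glu (−1); with His treated as neutral, nothing else contributes.
Positive (K, R): K6, R9, K11, K15, R26 → +5.
Negative (D, E): E1, D4, E10, E14, D16 → −5.
Net charge = (+5) + (−5) = 0.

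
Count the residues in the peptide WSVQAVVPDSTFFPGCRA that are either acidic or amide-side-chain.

2

Acidic: D, E. Amide-side-chain: N, Q.
Acidic residues here: D9 (1).
Amide-side-chain residues here: Q4 (1).
The two groups share no amino acid, so total = 1 + 1 = 2.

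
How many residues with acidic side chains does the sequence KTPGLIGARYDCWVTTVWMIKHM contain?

Aspartate (D) and glutamate (E) have carboxylic-acid side chains and are the acidic amino acids.
Matching residues: D11.

1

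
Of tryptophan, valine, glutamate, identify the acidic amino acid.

glutamate

Aspartate (D) and glutamate (E) have carboxylic-acid side chains and are the acidic amino acids.
Of the listed options, only glutamate belongs to this group.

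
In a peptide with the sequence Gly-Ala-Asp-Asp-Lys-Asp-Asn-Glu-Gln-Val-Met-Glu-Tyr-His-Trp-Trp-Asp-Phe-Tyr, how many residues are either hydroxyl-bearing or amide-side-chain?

4

Hydroxyl-bearing: S, T, Y. Amide-side-chain: N, Q.
Hydroxyl-bearing residues here: Tyr13, Tyr19 (2).
Amide-side-chain residues here: Asn7, Gln9 (2).
The two groups share no amino acid, so total = 2 + 2 = 4.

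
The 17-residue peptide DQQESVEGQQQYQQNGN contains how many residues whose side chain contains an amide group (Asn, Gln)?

Matching residues: Q2, Q3, Q9, Q10, Q11, Q13, Q14, N15, N17.

9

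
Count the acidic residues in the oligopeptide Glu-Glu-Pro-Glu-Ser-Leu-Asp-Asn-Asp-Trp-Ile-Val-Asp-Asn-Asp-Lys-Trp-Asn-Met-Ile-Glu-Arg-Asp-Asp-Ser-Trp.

The acidic residues are Asp (D) and Glu (E), whose side chains end in a carboxylate group.
Matching residues: Glu1, Glu2, Glu4, Asp7, Asp9, Asp13, Asp15, Glu21, Asp23, Asp24.

10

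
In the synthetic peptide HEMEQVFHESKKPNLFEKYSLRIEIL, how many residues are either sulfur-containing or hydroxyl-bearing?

Sulfur-containing: C, M. Hydroxyl-bearing: S, T, Y.
Sulfur-containing residues here: M3 (1).
Hydroxyl-bearing residues here: S10, Y19, S20 (3).
The two groups share no amino acid, so total = 1 + 3 = 4.

4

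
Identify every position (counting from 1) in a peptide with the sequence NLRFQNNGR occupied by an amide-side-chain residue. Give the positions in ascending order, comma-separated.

1, 5, 6, 7

Only N (asparagine) and Q (glutamine) carry a side-chain carboxamide.
Matching residues: N1, Q5, N6, N7.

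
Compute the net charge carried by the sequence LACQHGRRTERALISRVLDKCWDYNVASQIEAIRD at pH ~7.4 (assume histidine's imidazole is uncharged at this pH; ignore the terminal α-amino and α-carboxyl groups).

Near pH 7.4, K and R contribute +1 each, D and E contribute −1 each, and every other side chain (His included, as stated) is uncharged.
Positive (K, R): R7, R8, R11, R16, K20, R34 → +6.
Negative (D, E): E10, D19, D23, E31, D35 → −5.
Net charge = (+6) + (−5) = +1.

+1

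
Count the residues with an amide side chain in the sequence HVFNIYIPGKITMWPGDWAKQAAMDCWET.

The amide-side-chain residues are Asn (N) and Gln (Q).
Matching residues: N4, Q21.

2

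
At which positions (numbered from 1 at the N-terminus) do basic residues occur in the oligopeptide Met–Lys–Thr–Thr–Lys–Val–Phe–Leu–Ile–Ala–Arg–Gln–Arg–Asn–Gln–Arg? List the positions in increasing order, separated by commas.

The basic amino acids are Lys (K), Arg (R), and His (H).
Matching residues: Lys2, Lys5, Arg11, Arg13, Arg16.

2, 5, 11, 13, 16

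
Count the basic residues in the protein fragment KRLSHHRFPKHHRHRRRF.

K, R, and H are the three residues with basic side chains (ε-amine, guanidinium, and imidazole respectively).
Matching residues: K1, R2, H5, H6, R7, K10, H11, H12, R13, H14, R15, R16, R17.

13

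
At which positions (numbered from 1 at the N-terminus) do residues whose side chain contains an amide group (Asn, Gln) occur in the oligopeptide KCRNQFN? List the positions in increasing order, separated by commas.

Matching residues: N4, Q5, N7.

4, 5, 7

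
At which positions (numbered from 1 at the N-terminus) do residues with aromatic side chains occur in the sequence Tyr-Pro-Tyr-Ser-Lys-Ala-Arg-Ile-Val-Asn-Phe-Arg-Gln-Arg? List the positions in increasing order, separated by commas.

The aromatic amino acids are Phe (F, benzyl), Trp (W, indole), and Tyr (Y, phenol).
Matching residues: Tyr1, Tyr3, Phe11.

1, 3, 11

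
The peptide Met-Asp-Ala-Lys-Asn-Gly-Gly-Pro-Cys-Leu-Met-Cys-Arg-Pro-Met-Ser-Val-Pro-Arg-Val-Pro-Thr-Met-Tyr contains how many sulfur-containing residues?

The sulfur-bearing residues are cysteine (–SH) and methionine (–S–CH₃).
Matching residues: Met1, Cys9, Met11, Cys12, Met15, Met23.

6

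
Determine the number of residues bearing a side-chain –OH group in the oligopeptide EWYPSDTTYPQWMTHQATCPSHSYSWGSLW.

S, T, and Y are the three residues with a side-chain hydroxyl.
Matching residues: Y3, S5, T7, T8, Y9, T14, T18, S21, S23, Y24, S25, S28.

12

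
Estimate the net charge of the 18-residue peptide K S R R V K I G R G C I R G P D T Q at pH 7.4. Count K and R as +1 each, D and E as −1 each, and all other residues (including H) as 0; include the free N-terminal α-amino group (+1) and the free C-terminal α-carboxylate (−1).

+5

Positive (K, R): K1, R3, R4, K6, R9, R13 → +6.
Negative (D, E): D16 → −1.
The N-terminus (+1) and C-terminus (−1) cancel.
Net charge = (+6) + (−1) = +5.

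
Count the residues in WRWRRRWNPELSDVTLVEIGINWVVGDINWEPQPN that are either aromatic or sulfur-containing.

Aromatic: F, W, Y. Sulfur-containing: C, M.
Aromatic residues here: W1, W3, W7, W23, W30 (5).
Sulfur-containing residues here: none (0).
The two groups share no amino acid, so total = 5 + 0 = 5.

5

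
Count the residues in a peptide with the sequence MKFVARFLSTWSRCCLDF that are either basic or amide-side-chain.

3

Basic: H, K, R. Amide-side-chain: N, Q.
Basic residues here: K2, R6, R13 (3).
Amide-side-chain residues here: none (0).
The two groups share no amino acid, so total = 3 + 0 = 3.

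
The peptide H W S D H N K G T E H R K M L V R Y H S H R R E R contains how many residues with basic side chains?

Lysine (K), arginine (R), and histidine (H) have basic, nitrogen-containing side chains.
Matching residues: H1, H5, K7, H11, R12, K13, R17, H19, H21, R22, R23, R25.

12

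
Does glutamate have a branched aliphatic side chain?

Valine (V), leucine (L), and isoleucine (I) are the branched-chain amino acids.
Glutamate is not in this group.

No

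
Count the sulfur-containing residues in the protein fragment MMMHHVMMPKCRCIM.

Only Cys (C) and Met (M) have a sulfur atom in the side chain.
Matching residues: M1, M2, M3, M7, M8, C11, C13, M15.

8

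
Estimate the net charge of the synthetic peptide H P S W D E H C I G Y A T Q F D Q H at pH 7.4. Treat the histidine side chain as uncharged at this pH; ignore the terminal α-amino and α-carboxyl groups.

The side chains ionized at physiological pH are Lys/Arg (+1) and Asp/Glu (−1); with His treated as neutral, nothing else contributes.
Positive (K, R): none → +0.
Negative (D, E): D5, E6, D16 → −3.
Net charge = (+0) + (−3) = −3.

-3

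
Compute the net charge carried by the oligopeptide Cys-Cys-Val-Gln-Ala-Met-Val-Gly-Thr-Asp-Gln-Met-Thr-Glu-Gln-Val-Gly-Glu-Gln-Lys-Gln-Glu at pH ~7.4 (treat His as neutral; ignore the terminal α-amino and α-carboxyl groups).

At pH ~7.4 the Lys and Arg side chains are protonated (+1), the Asp and Glu side chains are deprotonated (−1), and with His taken as neutral all other side chains carry no charge.
Positive (K, R): Lys20 → +1.
Negative (D, E): Asp10, Glu14, Glu18, Glu22 → −4.
Net charge = (+1) + (−4) = −3.

-3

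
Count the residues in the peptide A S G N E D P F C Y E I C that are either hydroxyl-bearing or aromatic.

3

Hydroxyl-bearing: S, T, Y. Aromatic: F, W, Y.
Hydroxyl-bearing residues here: S2, Y10 (2).
Aromatic residues here: F8, Y10 (2).
Y is in both groups, so the 1 Y residue must not be double-counted.
Total = 2 + 2 − 1 = 3.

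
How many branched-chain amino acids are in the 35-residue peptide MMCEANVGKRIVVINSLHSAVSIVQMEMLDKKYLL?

V, L, and I make up the branched-chain aliphatic group.
Matching residues: V7, I11, V12, V13, I14, L17, V21, I23, V24, L29, L34, L35.

12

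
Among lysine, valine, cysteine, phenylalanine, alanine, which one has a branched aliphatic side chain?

The BCAAs are Val, Leu, and Ile — aliphatic side chains with a branch point.
Of the listed options, only valine belongs to this group.

valine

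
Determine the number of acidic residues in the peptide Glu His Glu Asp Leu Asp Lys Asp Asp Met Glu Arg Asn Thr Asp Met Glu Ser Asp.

10

Aspartate (D) and glutamate (E) have carboxylic-acid side chains and are the acidic amino acids.
Matching residues: Glu1, Glu3, Asp4, Asp6, Asp8, Asp9, Glu11, Asp15, Glu17, Asp19.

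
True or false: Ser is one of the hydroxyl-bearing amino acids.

True

Serine (S), threonine (T), and tyrosine (Y) each carry a hydroxyl group on the side chain.
Serine is in this group.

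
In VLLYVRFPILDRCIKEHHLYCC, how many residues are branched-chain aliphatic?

V, L, and I make up the branched-chain aliphatic group.
Matching residues: V1, L2, L3, V5, I9, L10, I14, L19.

8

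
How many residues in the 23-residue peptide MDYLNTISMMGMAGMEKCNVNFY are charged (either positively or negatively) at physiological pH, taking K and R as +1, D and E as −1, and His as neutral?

3

Charged side chains at pH ~7.4: K, R (positive); D, E (negative).
Matching residues: D2, E16, K17.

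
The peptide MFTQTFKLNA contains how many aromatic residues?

2

Phenylalanine (F), tryptophan (W), and tyrosine (Y) have aromatic ring side chains.
Matching residues: F2, F6.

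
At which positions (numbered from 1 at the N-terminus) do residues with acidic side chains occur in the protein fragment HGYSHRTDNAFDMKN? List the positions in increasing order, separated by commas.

The acidic residues are Asp (D) and Glu (E), whose side chains end in a carboxylate group.
Matching residues: D8, D12.

8, 12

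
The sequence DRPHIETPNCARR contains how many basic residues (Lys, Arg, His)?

4

Matching residues: R2, H4, R12, R13.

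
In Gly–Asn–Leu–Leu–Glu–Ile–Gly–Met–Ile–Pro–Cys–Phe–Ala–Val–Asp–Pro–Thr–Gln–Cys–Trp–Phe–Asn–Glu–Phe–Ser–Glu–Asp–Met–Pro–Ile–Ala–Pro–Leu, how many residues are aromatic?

F, W, and Y each carry an aromatic ring on the side chain.
Matching residues: Phe12, Trp20, Phe21, Phe24.

4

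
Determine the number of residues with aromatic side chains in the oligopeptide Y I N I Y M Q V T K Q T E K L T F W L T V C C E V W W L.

6

The aromatic amino acids are Phe (F, benzyl), Trp (W, indole), and Tyr (Y, phenol).
Matching residues: Y1, Y5, F17, W18, W26, W27.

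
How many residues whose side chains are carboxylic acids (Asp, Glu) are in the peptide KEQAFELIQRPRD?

3

Matching residues: E2, E6, D13.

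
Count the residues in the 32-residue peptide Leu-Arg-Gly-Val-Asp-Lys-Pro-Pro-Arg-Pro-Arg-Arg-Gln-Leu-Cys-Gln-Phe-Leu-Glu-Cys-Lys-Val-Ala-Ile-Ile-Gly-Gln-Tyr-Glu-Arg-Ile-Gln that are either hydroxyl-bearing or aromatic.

2

Hydroxyl-bearing: S, T, Y. Aromatic: F, W, Y.
Hydroxyl-bearing residues here: Tyr28 (1).
Aromatic residues here: Phe17, Tyr28 (2).
Y is in both groups, so the 1 Y residue must not be double-counted.
Total = 1 + 2 − 1 = 2.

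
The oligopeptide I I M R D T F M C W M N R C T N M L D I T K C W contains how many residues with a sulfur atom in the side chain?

7

The sulfur-bearing residues are cysteine (–SH) and methionine (–S–CH₃).
Matching residues: M3, M8, C9, M11, C14, M17, C23.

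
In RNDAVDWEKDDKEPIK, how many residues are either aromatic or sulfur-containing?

Aromatic: F, W, Y. Sulfur-containing: C, M.
Aromatic residues here: W7 (1).
Sulfur-containing residues here: none (0).
The two groups share no amino acid, so total = 1 + 0 = 1.

1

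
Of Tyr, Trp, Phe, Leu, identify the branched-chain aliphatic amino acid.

The BCAAs are Val, Leu, and Ile — aliphatic side chains with a branch point.
Of the listed options, only Leu belongs to this group.

Leu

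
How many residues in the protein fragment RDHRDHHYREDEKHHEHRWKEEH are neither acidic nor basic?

2

Acidic: D, E. Basic: K, R, H. All other residues are neither.
Matching residues: Y8, W19.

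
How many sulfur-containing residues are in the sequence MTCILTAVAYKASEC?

Only Cys (C) and Met (M) have a sulfur atom in the side chain.
Matching residues: M1, C3, C15.

3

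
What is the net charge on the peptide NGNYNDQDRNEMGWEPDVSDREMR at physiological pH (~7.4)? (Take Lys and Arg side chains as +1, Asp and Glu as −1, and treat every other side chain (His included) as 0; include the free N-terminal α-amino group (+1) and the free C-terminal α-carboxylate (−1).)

-4

Positive (K, R): R9, R21, R24 → +3.
Negative (D, E): D6, D8, E11, E15, D17, D20, E22 → −7.
The N-terminus (+1) and C-terminus (−1) cancel.
Net charge = (+3) + (−7) = −4.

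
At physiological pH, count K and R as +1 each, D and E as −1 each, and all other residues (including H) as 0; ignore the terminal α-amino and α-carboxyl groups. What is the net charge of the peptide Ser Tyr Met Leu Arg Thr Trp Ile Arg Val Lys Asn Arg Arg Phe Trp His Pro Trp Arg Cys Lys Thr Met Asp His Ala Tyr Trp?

+6

Positive (K, R): Arg5, Arg9, Lys11, Arg13, Arg14, Arg20, Lys22 → +7.
Negative (D, E): Asp25 → −1.
Net charge = (+7) + (−1) = +6.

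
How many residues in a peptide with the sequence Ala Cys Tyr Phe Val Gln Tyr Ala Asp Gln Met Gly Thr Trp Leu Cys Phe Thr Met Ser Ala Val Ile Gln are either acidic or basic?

1

Acidic: D, E. Basic: H, K, R.
Acidic residues here: Asp9 (1).
Basic residues here: none (0).
The two groups share no amino acid, so total = 1 + 0 = 1.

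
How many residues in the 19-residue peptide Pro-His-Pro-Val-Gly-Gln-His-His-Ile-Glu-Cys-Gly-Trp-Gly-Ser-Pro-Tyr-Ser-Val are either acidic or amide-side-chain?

Acidic: D, E. Amide-side-chain: N, Q.
Acidic residues here: Glu10 (1).
Amide-side-chain residues here: Gln6 (1).
The two groups share no amino acid, so total = 1 + 1 = 2.

2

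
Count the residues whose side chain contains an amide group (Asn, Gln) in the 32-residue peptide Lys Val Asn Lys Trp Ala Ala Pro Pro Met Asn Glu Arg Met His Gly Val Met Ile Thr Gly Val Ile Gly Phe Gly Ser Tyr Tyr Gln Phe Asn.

Matching residues: Asn3, Asn11, Gln30, Asn32.

4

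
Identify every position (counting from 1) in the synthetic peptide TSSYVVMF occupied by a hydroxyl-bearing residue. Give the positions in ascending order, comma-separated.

1, 2, 3, 4

S, T, and Y are the three residues with a side-chain hydroxyl.
Matching residues: T1, S2, S3, Y4.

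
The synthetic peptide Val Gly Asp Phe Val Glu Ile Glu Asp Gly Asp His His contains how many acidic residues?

Aspartate (D) and glutamate (E) have carboxylic-acid side chains and are the acidic amino acids.
Matching residues: Asp3, Glu6, Glu8, Asp9, Asp11.

5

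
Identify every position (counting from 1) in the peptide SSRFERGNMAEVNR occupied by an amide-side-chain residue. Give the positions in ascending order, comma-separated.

Matching residues: N8, N13.

8, 13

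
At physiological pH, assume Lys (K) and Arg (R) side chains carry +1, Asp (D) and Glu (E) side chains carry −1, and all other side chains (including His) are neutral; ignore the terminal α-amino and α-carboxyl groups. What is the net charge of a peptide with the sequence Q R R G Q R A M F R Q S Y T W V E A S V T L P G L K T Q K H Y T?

Positive (K, R): R2, R3, R6, R10, K26, K29 → +6.
Negative (D, E): E17 → −1.
Net charge = (+6) + (−1) = +5.

+5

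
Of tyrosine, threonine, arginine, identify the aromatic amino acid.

tyrosine

Phenylalanine (F), tryptophan (W), and tyrosine (Y) have aromatic ring side chains.
Of the listed options, only tyrosine belongs to this group.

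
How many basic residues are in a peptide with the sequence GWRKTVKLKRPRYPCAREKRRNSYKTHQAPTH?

13

K, R, and H are the three residues with basic side chains (ε-amine, guanidinium, and imidazole respectively).
Matching residues: R3, K4, K7, K9, R10, R12, R17, K19, R20, R21, K25, H27, H32.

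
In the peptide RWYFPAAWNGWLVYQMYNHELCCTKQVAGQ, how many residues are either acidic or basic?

Acidic: D, E. Basic: H, K, R.
Acidic residues here: E20 (1).
Basic residues here: R1, H19, K25 (3).
The two groups share no amino acid, so total = 1 + 3 = 4.

4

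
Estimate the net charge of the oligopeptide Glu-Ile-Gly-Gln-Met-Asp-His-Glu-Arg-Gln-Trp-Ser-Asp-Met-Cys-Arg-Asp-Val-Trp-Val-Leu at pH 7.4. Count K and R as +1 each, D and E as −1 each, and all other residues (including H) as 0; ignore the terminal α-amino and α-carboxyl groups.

Positive (K, R): Arg9, Arg16 → +2.
Negative (D, E): Glu1, Asp6, Glu8, Asp13, Asp17 → −5.
Net charge = (+2) + (−5) = −3.

-3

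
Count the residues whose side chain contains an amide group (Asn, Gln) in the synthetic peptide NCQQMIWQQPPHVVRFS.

Matching residues: N1, Q3, Q4, Q8, Q9.

5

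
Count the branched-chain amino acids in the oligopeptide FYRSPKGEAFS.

Valine (V), leucine (L), and isoleucine (I) are the branched-chain amino acids.
None of the 11 residues belong to this group.

0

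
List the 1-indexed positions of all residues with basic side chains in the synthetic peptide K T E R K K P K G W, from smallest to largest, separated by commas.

1, 4, 5, 6, 8

K, R, and H are the three residues with basic side chains (ε-amine, guanidinium, and imidazole respectively).
Matching residues: K1, R4, K5, K6, K8.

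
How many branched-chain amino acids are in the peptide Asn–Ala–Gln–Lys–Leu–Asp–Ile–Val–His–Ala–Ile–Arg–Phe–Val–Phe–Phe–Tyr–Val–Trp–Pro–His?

6

Valine (V), leucine (L), and isoleucine (I) are the branched-chain amino acids.
Matching residues: Leu5, Ile7, Val8, Ile11, Val14, Val18.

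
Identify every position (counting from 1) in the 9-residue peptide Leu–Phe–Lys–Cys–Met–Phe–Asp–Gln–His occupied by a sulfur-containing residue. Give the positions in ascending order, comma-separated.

Matching residues: Cys4, Met5.

4, 5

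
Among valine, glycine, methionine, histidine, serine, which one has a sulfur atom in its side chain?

Cysteine (C, thiol) and methionine (M, thioether) are the two sulfur-containing amino acids.
Of the listed options, only methionine belongs to this group.

methionine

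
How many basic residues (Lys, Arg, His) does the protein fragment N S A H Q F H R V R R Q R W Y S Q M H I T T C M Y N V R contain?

Matching residues: H4, H7, R8, R10, R11, R13, H19, R28.

8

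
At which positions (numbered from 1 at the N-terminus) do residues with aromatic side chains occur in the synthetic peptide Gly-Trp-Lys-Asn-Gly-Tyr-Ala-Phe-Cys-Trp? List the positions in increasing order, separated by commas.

2, 6, 8, 10

F, W, and Y each carry an aromatic ring on the side chain.
Matching residues: Trp2, Tyr6, Phe8, Trp10.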